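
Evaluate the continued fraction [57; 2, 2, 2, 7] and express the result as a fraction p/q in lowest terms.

Start with 7.
2 + 1/(7/1) = 2 + 1/7 = 15/7
2 + 1/(15/7) = 2 + 7/15 = 37/15
2 + 1/(37/15) = 2 + 15/37 = 89/37
57 + 1/(89/37) = 57 + 37/89 = 5110/89

5110/89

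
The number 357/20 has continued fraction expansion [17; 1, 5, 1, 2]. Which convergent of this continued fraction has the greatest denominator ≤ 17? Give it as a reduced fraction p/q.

List convergents until the denominator exceeds the bound:
a_0 = 17: 17/1  (≤ bound)
a_1 = 1: 18/1  (≤ bound)
a_2 = 5: 107/6  (≤ bound)
a_3 = 1: 125/7  (≤ bound)
a_4 = 2: 357/20  (> 17, stop)

125/7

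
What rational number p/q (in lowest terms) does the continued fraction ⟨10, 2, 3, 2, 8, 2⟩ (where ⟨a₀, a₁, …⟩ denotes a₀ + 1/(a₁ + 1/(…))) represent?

a_0 = 10: 10/1
a_1 = 2: 21/2
a_2 = 3: 73/7
a_3 = 2: 167/16
a_4 = 8: 1409/135
a_5 = 2: 2985/286

2985/286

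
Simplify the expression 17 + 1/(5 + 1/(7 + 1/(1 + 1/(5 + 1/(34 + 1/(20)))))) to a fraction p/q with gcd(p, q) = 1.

a_0 = 17: 17/1
a_1 = 5: 86/5
a_2 = 7: 619/36
a_3 = 1: 705/41
a_4 = 5: 4144/241
a_5 = 34: 141601/8235
a_6 = 20: 2836164/164941

2836164/164941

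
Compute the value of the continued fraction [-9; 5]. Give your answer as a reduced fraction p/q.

Start with 5.
-9 + 1/(5/1) = -9 + 1/5 = -44/5

-44/5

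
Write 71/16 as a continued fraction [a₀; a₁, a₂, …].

71 = 4·16 + 7, so a_0 = 4
16 = 2·7 + 2, so a_1 = 2
7 = 3·2 + 1, so a_2 = 3
2 = 2·1 + 0, so a_3 = 2

[4; 2, 3, 2]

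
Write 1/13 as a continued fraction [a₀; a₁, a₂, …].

[0; 13]

Repeatedly divide and take the remainder:
1 = 0·13 + 1, so a_0 = 0
13 = 13·1 + 0, so a_1 = 13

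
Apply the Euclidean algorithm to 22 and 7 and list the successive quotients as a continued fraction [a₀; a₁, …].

Run the Euclidean algorithm, recording each quotient:
22 ÷ 7 → quotient 3, remainder 1
7 ÷ 1 → quotient 7, remainder 0

[3; 7]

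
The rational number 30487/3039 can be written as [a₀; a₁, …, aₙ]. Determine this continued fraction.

[10; 31, 3, 32]

⌊30487/3039⌋ = 10, remainder 97
⌊3039/97⌋ = 31, remainder 32
⌊97/32⌋ = 3, remainder 1
⌊32/1⌋ = 32, remainder 0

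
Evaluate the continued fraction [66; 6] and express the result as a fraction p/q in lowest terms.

397/6

Start with 6.
66 + 1/(6/1) = 66 + 1/6 = 397/6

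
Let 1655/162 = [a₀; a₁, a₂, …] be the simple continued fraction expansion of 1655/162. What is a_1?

4

Repeatedly divide and take the remainder:
1655 = 10·162 + 35, so a_0 = 10
162 = 4·35 + 22, so a_1 = 4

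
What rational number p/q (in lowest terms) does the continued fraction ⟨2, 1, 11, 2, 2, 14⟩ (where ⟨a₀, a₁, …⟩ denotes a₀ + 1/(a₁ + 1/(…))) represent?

2607/893

Starting at the tail and folding back:
Start with 14.
2 + 1/(14/1) = 2 + 1/14 = 29/14
2 + 1/(29/14) = 2 + 14/29 = 72/29
11 + 1/(72/29) = 11 + 29/72 = 821/72
1 + 1/(821/72) = 1 + 72/821 = 893/821
2 + 1/(893/821) = 2 + 821/893 = 2607/893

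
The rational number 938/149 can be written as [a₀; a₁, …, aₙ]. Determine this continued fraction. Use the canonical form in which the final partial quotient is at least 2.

[6; 3, 2, 1, 1, 2, 3]

Run the Euclidean algorithm, recording each quotient:
938 = 6·149 + 44, so a_0 = 6
149 = 3·44 + 17, so a_1 = 3
44 = 2·17 + 10, so a_2 = 2
17 = 1·10 + 7, so a_3 = 1
10 = 1·7 + 3, so a_4 = 1
7 = 2·3 + 1, so a_5 = 2
3 = 3·1 + 0, so a_6 = 3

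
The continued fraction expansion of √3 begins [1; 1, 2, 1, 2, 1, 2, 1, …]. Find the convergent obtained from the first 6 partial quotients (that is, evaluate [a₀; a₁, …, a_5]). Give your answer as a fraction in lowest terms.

Start with 1.
2 + 1/(1/1) = 2 + 1/1 = 3/1
1 + 1/(3/1) = 1 + 1/3 = 4/3
2 + 1/(4/3) = 2 + 3/4 = 11/4
1 + 1/(11/4) = 1 + 4/11 = 15/11
1 + 1/(15/11) = 1 + 11/15 = 26/15

26/15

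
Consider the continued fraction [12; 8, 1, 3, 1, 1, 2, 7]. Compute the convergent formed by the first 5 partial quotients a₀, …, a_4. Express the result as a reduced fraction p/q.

533/44

Work from the innermost term outward:
Start with 1.
3 + 1/(1/1) = 3 + 1/1 = 4/1
1 + 1/(4/1) = 1 + 1/4 = 5/4
8 + 1/(5/4) = 8 + 4/5 = 44/5
12 + 1/(44/5) = 12 + 5/44 = 533/44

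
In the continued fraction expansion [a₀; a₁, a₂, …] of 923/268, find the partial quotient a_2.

3

Repeatedly divide and take the remainder:
⌊923/268⌋ = 3, remainder 119
⌊268/119⌋ = 2, remainder 30
⌊119/30⌋ = 3, remainder 29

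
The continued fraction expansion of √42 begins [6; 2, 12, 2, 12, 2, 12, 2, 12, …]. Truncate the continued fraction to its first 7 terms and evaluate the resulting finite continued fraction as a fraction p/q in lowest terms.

109194/16849

Start with 12.
2 + 1/(12/1) = 2 + 1/12 = 25/12
12 + 1/(25/12) = 12 + 12/25 = 312/25
2 + 1/(312/25) = 2 + 25/312 = 649/312
12 + 1/(649/312) = 12 + 312/649 = 8100/649
2 + 1/(8100/649) = 2 + 649/8100 = 16849/8100
6 + 1/(16849/8100) = 6 + 8100/16849 = 109194/16849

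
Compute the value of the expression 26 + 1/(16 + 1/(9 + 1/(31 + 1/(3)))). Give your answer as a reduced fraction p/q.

a_0 = 26: 26/1
a_1 = 16: 417/16
a_2 = 9: 3779/145
a_3 = 31: 117566/4511
a_4 = 3: 356477/13678

356477/13678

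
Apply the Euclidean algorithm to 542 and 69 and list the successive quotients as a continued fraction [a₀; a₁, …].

⌊542/69⌋ = 7, remainder 59
⌊69/59⌋ = 1, remainder 10
⌊59/10⌋ = 5, remainder 9
⌊10/9⌋ = 1, remainder 1
⌊9/1⌋ = 9, remainder 0

[7; 1, 5, 1, 9]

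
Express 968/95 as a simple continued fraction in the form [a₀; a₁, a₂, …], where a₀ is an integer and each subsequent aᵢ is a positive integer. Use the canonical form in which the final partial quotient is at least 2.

[10; 5, 3, 1, 1, 2]

Apply division with remainder until the remainder is 0:
968 ÷ 95 → quotient 10, remainder 18
95 ÷ 18 → quotient 5, remainder 5
18 ÷ 5 → quotient 3, remainder 3
5 ÷ 3 → quotient 1, remainder 2
3 ÷ 2 → quotient 1, remainder 1
2 ÷ 1 → quotient 2, remainder 0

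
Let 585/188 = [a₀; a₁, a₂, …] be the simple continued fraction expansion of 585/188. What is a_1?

585 ÷ 188 → quotient 3, remainder 21
188 ÷ 21 → quotient 8, remainder 20

8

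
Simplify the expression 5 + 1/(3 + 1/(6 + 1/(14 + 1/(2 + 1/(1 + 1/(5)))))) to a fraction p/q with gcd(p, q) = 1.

24916/4687

Start with 5.
1 + 1/(5/1) = 1 + 1/5 = 6/5
2 + 1/(6/5) = 2 + 5/6 = 17/6
14 + 1/(17/6) = 14 + 6/17 = 244/17
6 + 1/(244/17) = 6 + 17/244 = 1481/244
3 + 1/(1481/244) = 3 + 244/1481 = 4687/1481
5 + 1/(4687/1481) = 5 + 1481/4687 = 24916/4687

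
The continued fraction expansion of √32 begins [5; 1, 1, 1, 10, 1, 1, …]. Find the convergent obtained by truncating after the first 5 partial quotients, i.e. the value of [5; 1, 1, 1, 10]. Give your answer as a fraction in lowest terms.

a_0 = 5: 5/1
a_1 = 1: 6/1
a_2 = 1: 11/2
a_3 = 1: 17/3
a_4 = 10: 181/32

181/32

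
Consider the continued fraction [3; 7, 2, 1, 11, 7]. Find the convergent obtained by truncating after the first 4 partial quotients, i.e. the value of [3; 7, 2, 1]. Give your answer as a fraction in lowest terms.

a_0 = 3: 3/1
a_1 = 7: 22/7
a_2 = 2: 47/15
a_3 = 1: 69/22

69/22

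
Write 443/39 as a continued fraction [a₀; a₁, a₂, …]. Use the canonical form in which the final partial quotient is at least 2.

443 = 11·39 + 14, so a_0 = 11
39 = 2·14 + 11, so a_1 = 2
14 = 1·11 + 3, so a_2 = 1
11 = 3·3 + 2, so a_3 = 3
3 = 1·2 + 1, so a_4 = 1
2 = 2·1 + 0, so a_5 = 2

[11; 2, 1, 3, 1, 2]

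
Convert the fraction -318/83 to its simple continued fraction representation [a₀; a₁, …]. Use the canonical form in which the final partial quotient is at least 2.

-318 = -4·83 + 14, so a_0 = -4
83 = 5·14 + 13, so a_1 = 5
14 = 1·13 + 1, so a_2 = 1
13 = 13·1 + 0, so a_3 = 13

[-4; 5, 1, 13]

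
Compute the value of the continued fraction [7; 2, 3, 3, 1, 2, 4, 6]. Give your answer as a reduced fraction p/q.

16763/2255

a_0 = 7: 7/1
a_1 = 2: 15/2
a_2 = 3: 52/7
a_3 = 3: 171/23
a_4 = 1: 223/30
a_5 = 2: 617/83
a_6 = 4: 2691/362
a_7 = 6: 16763/2255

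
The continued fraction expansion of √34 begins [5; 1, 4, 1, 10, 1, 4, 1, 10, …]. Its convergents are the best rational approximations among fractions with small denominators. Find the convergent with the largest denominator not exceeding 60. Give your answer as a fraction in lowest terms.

35/6

a_0 = 5: 5/1  (≤ bound)
a_1 = 1: 6/1  (≤ bound)
a_2 = 4: 29/5  (≤ bound)
a_3 = 1: 35/6  (≤ bound)
a_4 = 10: 379/65  (> 60, stop)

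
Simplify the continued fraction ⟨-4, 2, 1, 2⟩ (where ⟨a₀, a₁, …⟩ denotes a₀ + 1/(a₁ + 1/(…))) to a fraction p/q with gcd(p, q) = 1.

-29/8

Work from the innermost term outward:
Start with 2.
1 + 1/(2/1) = 1 + 1/2 = 3/2
2 + 1/(3/2) = 2 + 2/3 = 8/3
-4 + 1/(8/3) = -4 + 3/8 = -29/8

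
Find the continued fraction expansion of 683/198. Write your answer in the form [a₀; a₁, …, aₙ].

683 = 3·198 + 89, so a_0 = 3
198 = 2·89 + 20, so a_1 = 2
89 = 4·20 + 9, so a_2 = 4
20 = 2·9 + 2, so a_3 = 2
9 = 4·2 + 1, so a_4 = 4
2 = 2·1 + 0, so a_5 = 2

[3; 2, 4, 2, 4, 2]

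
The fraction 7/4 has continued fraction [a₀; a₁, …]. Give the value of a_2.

7 = 1·4 + 3, so a_0 = 1
4 = 1·3 + 1, so a_1 = 1
3 = 3·1 + 0, so a_2 = 3

3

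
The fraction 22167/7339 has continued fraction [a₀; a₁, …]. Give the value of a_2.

22167 = 3·7339 + 150, so a_0 = 3
7339 = 48·150 + 139, so a_1 = 48
150 = 1·139 + 11, so a_2 = 1

1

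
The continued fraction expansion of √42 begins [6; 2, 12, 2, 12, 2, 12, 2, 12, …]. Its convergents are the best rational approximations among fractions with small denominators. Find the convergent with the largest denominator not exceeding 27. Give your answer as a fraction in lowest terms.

162/25

List convergents until the denominator exceeds the bound:
a_0 = 6: 6/1  (≤ bound)
a_1 = 2: 13/2  (≤ bound)
a_2 = 12: 162/25  (≤ bound)
a_3 = 2: 337/52  (> 27, stop)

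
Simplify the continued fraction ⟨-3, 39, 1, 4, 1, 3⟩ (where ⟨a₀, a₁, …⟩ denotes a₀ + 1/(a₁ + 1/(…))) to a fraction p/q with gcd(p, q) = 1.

-2725/916

Use the convergent recurrence hₖ = aₖ·hₖ₋₁ + hₖ₋₂ (and likewise for the denominators kₖ):
a_0 = -3: -3/1
a_1 = 39: -116/39
a_2 = 1: -119/40
a_3 = 4: -592/199
a_4 = 1: -711/239
a_5 = 3: -2725/916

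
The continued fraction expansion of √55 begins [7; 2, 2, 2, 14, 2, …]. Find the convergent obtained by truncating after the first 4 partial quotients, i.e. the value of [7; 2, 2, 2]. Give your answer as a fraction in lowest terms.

a_0 = 7: 7/1
a_1 = 2: 15/2
a_2 = 2: 37/5
a_3 = 2: 89/12

89/12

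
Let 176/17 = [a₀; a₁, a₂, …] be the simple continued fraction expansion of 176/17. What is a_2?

1

176 ÷ 17 → quotient 10, remainder 6
17 ÷ 6 → quotient 2, remainder 5
6 ÷ 5 → quotient 1, remainder 1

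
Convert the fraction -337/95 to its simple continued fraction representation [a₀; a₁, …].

[-4; 2, 4, 1, 3, 2]

Run the Euclidean algorithm, recording each quotient:
-337 = -4·95 + 43, so a_0 = -4
95 = 2·43 + 9, so a_1 = 2
43 = 4·9 + 7, so a_2 = 4
9 = 1·7 + 2, so a_3 = 1
7 = 3·2 + 1, so a_4 = 3
2 = 2·1 + 0, so a_5 = 2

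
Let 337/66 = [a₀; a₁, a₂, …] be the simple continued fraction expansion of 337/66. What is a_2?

2

337 = 5·66 + 7, so a_0 = 5
66 = 9·7 + 3, so a_1 = 9
7 = 2·3 + 1, so a_2 = 2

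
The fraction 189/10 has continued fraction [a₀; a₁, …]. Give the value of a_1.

189 = 18·10 + 9, so a_0 = 18
10 = 1·9 + 1, so a_1 = 1

1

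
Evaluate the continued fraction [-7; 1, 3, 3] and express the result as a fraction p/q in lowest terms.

Start with 3.
3 + 1/(3/1) = 3 + 1/3 = 10/3
1 + 1/(10/3) = 1 + 3/10 = 13/10
-7 + 1/(13/10) = -7 + 10/13 = -81/13

-81/13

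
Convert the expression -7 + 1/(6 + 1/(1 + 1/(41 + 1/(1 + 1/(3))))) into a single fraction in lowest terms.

Starting at the tail and folding back:
Start with 3.
1 + 1/(3/1) = 1 + 1/3 = 4/3
41 + 1/(4/3) = 41 + 3/4 = 167/4
1 + 1/(167/4) = 1 + 4/167 = 171/167
6 + 1/(171/167) = 6 + 167/171 = 1193/171
-7 + 1/(1193/171) = -7 + 171/1193 = -8180/1193

-8180/1193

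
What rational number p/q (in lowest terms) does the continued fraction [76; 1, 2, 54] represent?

Start with 54.
2 + 1/(54/1) = 2 + 1/54 = 109/54
1 + 1/(109/54) = 1 + 54/109 = 163/109
76 + 1/(163/109) = 76 + 109/163 = 12497/163

12497/163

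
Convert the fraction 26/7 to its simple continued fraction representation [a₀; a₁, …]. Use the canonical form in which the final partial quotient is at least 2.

26 = 3·7 + 5, so a_0 = 3
7 = 1·5 + 2, so a_1 = 1
5 = 2·2 + 1, so a_2 = 2
2 = 2·1 + 0, so a_3 = 2

[3; 1, 2, 2]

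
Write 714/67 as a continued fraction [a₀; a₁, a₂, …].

⌊714/67⌋ = 10, remainder 44
⌊67/44⌋ = 1, remainder 23
⌊44/23⌋ = 1, remainder 21
⌊23/21⌋ = 1, remainder 2
⌊21/2⌋ = 10, remainder 1
⌊2/1⌋ = 2, remainder 0

[10; 1, 1, 1, 10, 2]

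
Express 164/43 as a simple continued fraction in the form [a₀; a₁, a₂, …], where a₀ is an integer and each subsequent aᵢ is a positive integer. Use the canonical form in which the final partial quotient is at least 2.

Run the Euclidean algorithm, recording each quotient:
164 ÷ 43 → quotient 3, remainder 35
43 ÷ 35 → quotient 1, remainder 8
35 ÷ 8 → quotient 4, remainder 3
8 ÷ 3 → quotient 2, remainder 2
3 ÷ 2 → quotient 1, remainder 1
2 ÷ 1 → quotient 2, remainder 0

[3; 1, 4, 2, 1, 2]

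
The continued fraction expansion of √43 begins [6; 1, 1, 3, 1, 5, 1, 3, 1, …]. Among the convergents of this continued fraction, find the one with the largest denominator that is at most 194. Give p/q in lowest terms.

a_0 = 6: 6/1  (≤ bound)
a_1 = 1: 7/1  (≤ bound)
a_2 = 1: 13/2  (≤ bound)
a_3 = 3: 46/7  (≤ bound)
a_4 = 1: 59/9  (≤ bound)
a_5 = 5: 341/52  (≤ bound)
a_6 = 1: 400/61  (≤ bound)
a_7 = 3: 1541/235  (> 194, stop)

400/61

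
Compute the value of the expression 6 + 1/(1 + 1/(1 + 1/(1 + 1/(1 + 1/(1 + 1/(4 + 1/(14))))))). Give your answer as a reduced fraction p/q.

a_0 = 6: 6/1
a_1 = 1: 7/1
a_2 = 1: 13/2
a_3 = 1: 20/3
a_4 = 1: 33/5
a_5 = 1: 53/8
a_6 = 4: 245/37
a_7 = 14: 3483/526

3483/526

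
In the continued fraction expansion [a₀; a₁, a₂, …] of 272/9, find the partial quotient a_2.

2

272 = 30·9 + 2, so a_0 = 30
9 = 4·2 + 1, so a_1 = 4
2 = 2·1 + 0, so a_2 = 2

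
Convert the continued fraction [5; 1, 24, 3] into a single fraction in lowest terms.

453/76

Starting at the tail and folding back:
Start with 3.
24 + 1/(3/1) = 24 + 1/3 = 73/3
1 + 1/(73/3) = 1 + 3/73 = 76/73
5 + 1/(76/73) = 5 + 73/76 = 453/76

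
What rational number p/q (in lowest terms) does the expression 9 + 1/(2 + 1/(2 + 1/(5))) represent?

254/27

Start with 5.
2 + 1/(5/1) = 2 + 1/5 = 11/5
2 + 1/(11/5) = 2 + 5/11 = 27/11
9 + 1/(27/11) = 9 + 11/27 = 254/27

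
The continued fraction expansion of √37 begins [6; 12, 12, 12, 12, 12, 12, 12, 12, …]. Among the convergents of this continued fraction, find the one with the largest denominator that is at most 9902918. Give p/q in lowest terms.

18798954/3090529

a_0 = 6: 6/1  (≤ bound)
a_1 = 12: 73/12  (≤ bound)
a_2 = 12: 882/145  (≤ bound)
a_3 = 12: 10657/1752  (≤ bound)
a_4 = 12: 128766/21169  (≤ bound)
a_5 = 12: 1555849/255780  (≤ bound)
a_6 = 12: 18798954/3090529  (≤ bound)
a_7 = 12: 227143297/37342128  (> 9902918, stop)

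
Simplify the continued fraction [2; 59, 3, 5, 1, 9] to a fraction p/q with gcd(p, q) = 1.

Start with 9.
1 + 1/(9/1) = 1 + 1/9 = 10/9
5 + 1/(10/9) = 5 + 9/10 = 59/10
3 + 1/(59/10) = 3 + 10/59 = 187/59
59 + 1/(187/59) = 59 + 59/187 = 11092/187
2 + 1/(11092/187) = 2 + 187/11092 = 22371/11092

22371/11092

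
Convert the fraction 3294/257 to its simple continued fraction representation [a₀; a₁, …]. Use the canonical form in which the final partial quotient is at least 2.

Apply division with remainder until the remainder is 0:
⌊3294/257⌋ = 12, remainder 210
⌊257/210⌋ = 1, remainder 47
⌊210/47⌋ = 4, remainder 22
⌊47/22⌋ = 2, remainder 3
⌊22/3⌋ = 7, remainder 1
⌊3/1⌋ = 3, remainder 0

[12; 1, 4, 2, 7, 3]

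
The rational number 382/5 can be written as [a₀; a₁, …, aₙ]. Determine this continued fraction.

382 ÷ 5 → quotient 76, remainder 2
5 ÷ 2 → quotient 2, remainder 1
2 ÷ 1 → quotient 2, remainder 0

[76; 2, 2]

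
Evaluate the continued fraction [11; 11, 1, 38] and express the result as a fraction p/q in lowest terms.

5176/467

a_0 = 11: 11/1
a_1 = 11: 122/11
a_2 = 1: 133/12
a_3 = 38: 5176/467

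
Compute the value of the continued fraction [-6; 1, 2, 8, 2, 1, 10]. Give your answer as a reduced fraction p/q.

Compute successive convergents:
a_0 = -6: -6/1
a_1 = 1: -5/1
a_2 = 2: -16/3
a_3 = 8: -133/25
a_4 = 2: -282/53
a_5 = 1: -415/78
a_6 = 10: -4432/833

-4432/833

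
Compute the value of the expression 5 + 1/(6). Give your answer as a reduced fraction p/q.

Start with 6.
5 + 1/(6/1) = 5 + 1/6 = 31/6

31/6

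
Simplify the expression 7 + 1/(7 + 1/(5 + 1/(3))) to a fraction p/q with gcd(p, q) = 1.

Build up convergents one term at a time:
a_0 = 7: 7/1
a_1 = 7: 50/7
a_2 = 5: 257/36
a_3 = 3: 821/115

821/115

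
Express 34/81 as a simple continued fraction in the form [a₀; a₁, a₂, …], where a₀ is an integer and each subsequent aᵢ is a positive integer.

34 ÷ 81 → quotient 0, remainder 34
81 ÷ 34 → quotient 2, remainder 13
34 ÷ 13 → quotient 2, remainder 8
13 ÷ 8 → quotient 1, remainder 5
8 ÷ 5 → quotient 1, remainder 3
5 ÷ 3 → quotient 1, remainder 2
3 ÷ 2 → quotient 1, remainder 1
2 ÷ 1 → quotient 2, remainder 0

[0; 2, 2, 1, 1, 1, 1, 2]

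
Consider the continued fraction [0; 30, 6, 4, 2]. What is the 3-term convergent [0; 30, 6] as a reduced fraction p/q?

Build up convergents one term at a time:
a_0 = 0: 0/1
a_1 = 30: 1/30
a_2 = 6: 6/181

6/181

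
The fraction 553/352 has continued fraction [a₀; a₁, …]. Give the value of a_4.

Repeatedly divide and take the remainder:
⌊553/352⌋ = 1, remainder 201
⌊352/201⌋ = 1, remainder 151
⌊201/151⌋ = 1, remainder 50
⌊151/50⌋ = 3, remainder 1
⌊50/1⌋ = 50, remainder 0

50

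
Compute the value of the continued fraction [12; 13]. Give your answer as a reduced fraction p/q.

157/13

Start with 13.
12 + 1/(13/1) = 12 + 1/13 = 157/13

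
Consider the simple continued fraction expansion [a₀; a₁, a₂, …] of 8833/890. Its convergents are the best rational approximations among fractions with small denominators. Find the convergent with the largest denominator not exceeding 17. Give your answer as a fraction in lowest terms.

a_0 = 9: 9/1  (≤ bound)
a_1 = 1: 10/1  (≤ bound)
a_2 = 12: 129/13  (≤ bound)
a_3 = 3: 397/40  (> 17, stop)

129/13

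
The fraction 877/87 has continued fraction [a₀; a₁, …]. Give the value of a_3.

Run the Euclidean algorithm, recording each quotient:
877 ÷ 87 → quotient 10, remainder 7
87 ÷ 7 → quotient 12, remainder 3
7 ÷ 3 → quotient 2, remainder 1
3 ÷ 1 → quotient 3, remainder 0

3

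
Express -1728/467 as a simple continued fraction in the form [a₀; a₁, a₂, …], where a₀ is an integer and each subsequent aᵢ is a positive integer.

[-4; 3, 2, 1, 46]

⌊-1728/467⌋ = -4, remainder 140
⌊467/140⌋ = 3, remainder 47
⌊140/47⌋ = 2, remainder 46
⌊47/46⌋ = 1, remainder 1
⌊46/1⌋ = 46, remainder 0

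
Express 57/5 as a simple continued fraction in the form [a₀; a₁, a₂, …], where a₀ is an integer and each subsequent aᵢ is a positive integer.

⌊57/5⌋ = 11, remainder 2
⌊5/2⌋ = 2, remainder 1
⌊2/1⌋ = 2, remainder 0

[11; 2, 2]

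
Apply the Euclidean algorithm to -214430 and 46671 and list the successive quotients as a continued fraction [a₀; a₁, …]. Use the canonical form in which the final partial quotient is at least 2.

Repeatedly divide and take the remainder:
⌊-214430/46671⌋ = -5, remainder 18925
⌊46671/18925⌋ = 2, remainder 8821
⌊18925/8821⌋ = 2, remainder 1283
⌊8821/1283⌋ = 6, remainder 1123
⌊1283/1123⌋ = 1, remainder 160
⌊1123/160⌋ = 7, remainder 3
⌊160/3⌋ = 53, remainder 1
⌊3/1⌋ = 3, remainder 0

[-5; 2, 2, 6, 1, 7, 53, 3]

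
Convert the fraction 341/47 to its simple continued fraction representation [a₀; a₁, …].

Run the Euclidean algorithm, recording each quotient:
341 ÷ 47 → quotient 7, remainder 12
47 ÷ 12 → quotient 3, remainder 11
12 ÷ 11 → quotient 1, remainder 1
11 ÷ 1 → quotient 11, remainder 0

[7; 3, 1, 11]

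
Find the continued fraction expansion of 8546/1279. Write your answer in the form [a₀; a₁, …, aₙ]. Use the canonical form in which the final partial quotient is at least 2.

⌊8546/1279⌋ = 6, remainder 872
⌊1279/872⌋ = 1, remainder 407
⌊872/407⌋ = 2, remainder 58
⌊407/58⌋ = 7, remainder 1
⌊58/1⌋ = 58, remainder 0

[6; 1, 2, 7, 58]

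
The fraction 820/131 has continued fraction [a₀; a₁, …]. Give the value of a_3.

820 ÷ 131 → quotient 6, remainder 34
131 ÷ 34 → quotient 3, remainder 29
34 ÷ 29 → quotient 1, remainder 5
29 ÷ 5 → quotient 5, remainder 4

5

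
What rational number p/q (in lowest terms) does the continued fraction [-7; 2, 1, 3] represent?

-73/11

Starting at the tail and folding back:
Start with 3.
1 + 1/(3/1) = 1 + 1/3 = 4/3
2 + 1/(4/3) = 2 + 3/4 = 11/4
-7 + 1/(11/4) = -7 + 4/11 = -73/11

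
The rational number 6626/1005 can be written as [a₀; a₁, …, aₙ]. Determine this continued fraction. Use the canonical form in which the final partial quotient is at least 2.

[6; 1, 1, 2, 5, 2, 1, 11]

6626 = 6·1005 + 596, so a_0 = 6
1005 = 1·596 + 409, so a_1 = 1
596 = 1·409 + 187, so a_2 = 1
409 = 2·187 + 35, so a_3 = 2
187 = 5·35 + 12, so a_4 = 5
35 = 2·12 + 11, so a_5 = 2
12 = 1·11 + 1, so a_6 = 1
11 = 11·1 + 0, so a_7 = 11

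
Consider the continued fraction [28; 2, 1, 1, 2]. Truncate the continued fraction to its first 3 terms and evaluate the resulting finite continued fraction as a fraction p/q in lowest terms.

85/3

Collapse the nested fraction from the inside out:
Start with 1.
2 + 1/(1/1) = 2 + 1/1 = 3/1
28 + 1/(3/1) = 28 + 1/3 = 85/3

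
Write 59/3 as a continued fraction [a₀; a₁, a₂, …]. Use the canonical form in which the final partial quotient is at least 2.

[19; 1, 2]

Repeatedly divide and take the remainder:
59 = 19·3 + 2, so a_0 = 19
3 = 1·2 + 1, so a_1 = 1
2 = 2·1 + 0, so a_2 = 2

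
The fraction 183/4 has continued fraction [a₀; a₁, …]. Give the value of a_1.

183 = 45·4 + 3, so a_0 = 45
4 = 1·3 + 1, so a_1 = 1

1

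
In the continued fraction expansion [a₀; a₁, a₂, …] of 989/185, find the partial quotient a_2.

1

989 = 5·185 + 64, so a_0 = 5
185 = 2·64 + 57, so a_1 = 2
64 = 1·57 + 7, so a_2 = 1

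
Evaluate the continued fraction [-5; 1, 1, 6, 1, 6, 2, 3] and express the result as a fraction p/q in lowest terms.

a_0 = -5: -5/1
a_1 = 1: -4/1
a_2 = 1: -9/2
a_3 = 6: -58/13
a_4 = 1: -67/15
a_5 = 6: -460/103
a_6 = 2: -987/221
a_7 = 3: -3421/766

-3421/766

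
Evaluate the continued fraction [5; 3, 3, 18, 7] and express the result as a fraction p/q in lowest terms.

6843/1291

a_0 = 5: 5/1
a_1 = 3: 16/3
a_2 = 3: 53/10
a_3 = 18: 970/183
a_4 = 7: 6843/1291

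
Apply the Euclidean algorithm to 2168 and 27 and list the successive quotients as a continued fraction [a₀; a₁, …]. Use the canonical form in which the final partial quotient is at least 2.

Repeatedly divide and take the remainder:
2168 = 80·27 + 8, so a_0 = 80
27 = 3·8 + 3, so a_1 = 3
8 = 2·3 + 2, so a_2 = 2
3 = 1·2 + 1, so a_3 = 1
2 = 2·1 + 0, so a_4 = 2

[80; 3, 2, 1, 2]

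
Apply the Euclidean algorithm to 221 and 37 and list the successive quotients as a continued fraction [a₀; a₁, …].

221 = 5·37 + 36, so a_0 = 5
37 = 1·36 + 1, so a_1 = 1
36 = 36·1 + 0, so a_2 = 36

[5; 1, 36]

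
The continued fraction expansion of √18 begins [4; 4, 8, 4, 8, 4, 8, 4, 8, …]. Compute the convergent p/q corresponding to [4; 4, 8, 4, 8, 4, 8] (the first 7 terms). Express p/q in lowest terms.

Collapse the nested fraction from the inside out:
Start with 8.
4 + 1/(8/1) = 4 + 1/8 = 33/8
8 + 1/(33/8) = 8 + 8/33 = 272/33
4 + 1/(272/33) = 4 + 33/272 = 1121/272
8 + 1/(1121/272) = 8 + 272/1121 = 9240/1121
4 + 1/(9240/1121) = 4 + 1121/9240 = 38081/9240
4 + 1/(38081/9240) = 4 + 9240/38081 = 161564/38081

161564/38081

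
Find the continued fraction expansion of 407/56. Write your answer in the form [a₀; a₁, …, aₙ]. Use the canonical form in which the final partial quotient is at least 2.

407 ÷ 56 → quotient 7, remainder 15
56 ÷ 15 → quotient 3, remainder 11
15 ÷ 11 → quotient 1, remainder 4
11 ÷ 4 → quotient 2, remainder 3
4 ÷ 3 → quotient 1, remainder 1
3 ÷ 1 → quotient 3, remainder 0

[7; 3, 1, 2, 1, 3]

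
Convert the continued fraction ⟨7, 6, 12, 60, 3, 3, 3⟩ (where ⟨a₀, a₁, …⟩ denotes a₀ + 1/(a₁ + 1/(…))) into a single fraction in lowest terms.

1042189/145468

Start with 3.
3 + 1/(3/1) = 3 + 1/3 = 10/3
3 + 1/(10/3) = 3 + 3/10 = 33/10
60 + 1/(33/10) = 60 + 10/33 = 1990/33
12 + 1/(1990/33) = 12 + 33/1990 = 23913/1990
6 + 1/(23913/1990) = 6 + 1990/23913 = 145468/23913
7 + 1/(145468/23913) = 7 + 23913/145468 = 1042189/145468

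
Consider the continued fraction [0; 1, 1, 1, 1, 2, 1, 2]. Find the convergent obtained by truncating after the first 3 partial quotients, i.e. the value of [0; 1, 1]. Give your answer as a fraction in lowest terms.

Start with 1.
1 + 1/(1/1) = 1 + 1/1 = 2/1
0 + 1/(2/1) = 0 + 1/2 = 1/2

1/2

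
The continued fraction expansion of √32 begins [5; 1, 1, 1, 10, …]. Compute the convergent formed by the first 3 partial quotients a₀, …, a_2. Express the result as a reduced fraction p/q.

Compute successive convergents:
a_0 = 5: 5/1
a_1 = 1: 6/1
a_2 = 1: 11/2

11/2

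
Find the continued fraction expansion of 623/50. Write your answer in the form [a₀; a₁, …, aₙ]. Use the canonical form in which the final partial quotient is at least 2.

[12; 2, 5, 1, 3]

Apply division with remainder until the remainder is 0:
623 ÷ 50 → quotient 12, remainder 23
50 ÷ 23 → quotient 2, remainder 4
23 ÷ 4 → quotient 5, remainder 3
4 ÷ 3 → quotient 1, remainder 1
3 ÷ 1 → quotient 3, remainder 0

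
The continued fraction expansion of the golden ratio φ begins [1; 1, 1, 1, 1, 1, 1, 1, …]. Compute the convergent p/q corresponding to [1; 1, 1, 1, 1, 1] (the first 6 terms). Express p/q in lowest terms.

13/8

Use the convergent recurrence hₖ = aₖ·hₖ₋₁ + hₖ₋₂ (and likewise for the denominators kₖ):
a_0 = 1: 1/1
a_1 = 1: 2/1
a_2 = 1: 3/2
a_3 = 1: 5/3
a_4 = 1: 8/5
a_5 = 1: 13/8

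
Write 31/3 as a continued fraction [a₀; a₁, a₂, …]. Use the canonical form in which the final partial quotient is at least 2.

Repeatedly divide and take the remainder:
31 ÷ 3 → quotient 10, remainder 1
3 ÷ 1 → quotient 3, remainder 0

[10; 3]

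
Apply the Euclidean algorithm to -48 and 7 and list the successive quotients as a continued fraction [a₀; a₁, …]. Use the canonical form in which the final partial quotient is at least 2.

Run the Euclidean algorithm, recording each quotient:
-48 = -7·7 + 1, so a_0 = -7
7 = 7·1 + 0, so a_1 = 7

[-7; 7]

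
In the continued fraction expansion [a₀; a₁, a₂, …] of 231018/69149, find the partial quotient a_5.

Apply division with remainder until the remainder is 0:
231018 = 3·69149 + 23571, so a_0 = 3
69149 = 2·23571 + 22007, so a_1 = 2
23571 = 1·22007 + 1564, so a_2 = 1
22007 = 14·1564 + 111, so a_3 = 14
1564 = 14·111 + 10, so a_4 = 14
111 = 11·10 + 1, so a_5 = 11

11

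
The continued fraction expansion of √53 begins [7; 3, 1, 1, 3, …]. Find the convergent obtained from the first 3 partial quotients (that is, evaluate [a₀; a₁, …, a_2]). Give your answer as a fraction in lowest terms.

Start with 1.
3 + 1/(1/1) = 3 + 1/1 = 4/1
7 + 1/(4/1) = 7 + 1/4 = 29/4

29/4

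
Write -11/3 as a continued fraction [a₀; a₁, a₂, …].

Repeatedly divide and take the remainder:
-11 ÷ 3 → quotient -4, remainder 1
3 ÷ 1 → quotient 3, remainder 0

[-4; 3]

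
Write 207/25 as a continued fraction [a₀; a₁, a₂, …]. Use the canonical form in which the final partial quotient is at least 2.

⌊207/25⌋ = 8, remainder 7
⌊25/7⌋ = 3, remainder 4
⌊7/4⌋ = 1, remainder 3
⌊4/3⌋ = 1, remainder 1
⌊3/1⌋ = 3, remainder 0

[8; 3, 1, 1, 3]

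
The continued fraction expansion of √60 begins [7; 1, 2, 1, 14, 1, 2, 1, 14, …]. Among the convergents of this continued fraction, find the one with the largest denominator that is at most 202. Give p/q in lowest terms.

List convergents until the denominator exceeds the bound:
a_0 = 7: 7/1  (≤ bound)
a_1 = 1: 8/1  (≤ bound)
a_2 = 2: 23/3  (≤ bound)
a_3 = 1: 31/4  (≤ bound)
a_4 = 14: 457/59  (≤ bound)
a_5 = 1: 488/63  (≤ bound)
a_6 = 2: 1433/185  (≤ bound)
a_7 = 1: 1921/248  (> 202, stop)

1433/185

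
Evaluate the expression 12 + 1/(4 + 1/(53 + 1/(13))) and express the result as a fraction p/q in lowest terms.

Compute successive convergents:
a_0 = 12: 12/1
a_1 = 4: 49/4
a_2 = 53: 2609/213
a_3 = 13: 33966/2773

33966/2773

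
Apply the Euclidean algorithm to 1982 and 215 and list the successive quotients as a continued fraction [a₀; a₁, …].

Repeatedly divide and take the remainder:
⌊1982/215⌋ = 9, remainder 47
⌊215/47⌋ = 4, remainder 27
⌊47/27⌋ = 1, remainder 20
⌊27/20⌋ = 1, remainder 7
⌊20/7⌋ = 2, remainder 6
⌊7/6⌋ = 1, remainder 1
⌊6/1⌋ = 6, remainder 0

[9; 4, 1, 1, 2, 1, 6]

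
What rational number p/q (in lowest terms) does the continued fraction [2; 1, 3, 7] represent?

80/29

Start with 7.
3 + 1/(7/1) = 3 + 1/7 = 22/7
1 + 1/(22/7) = 1 + 7/22 = 29/22
2 + 1/(29/22) = 2 + 22/29 = 80/29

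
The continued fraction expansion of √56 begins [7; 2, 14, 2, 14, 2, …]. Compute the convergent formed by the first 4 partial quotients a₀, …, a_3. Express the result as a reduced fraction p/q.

a_0 = 7: 7/1
a_1 = 2: 15/2
a_2 = 14: 217/29
a_3 = 2: 449/60

449/60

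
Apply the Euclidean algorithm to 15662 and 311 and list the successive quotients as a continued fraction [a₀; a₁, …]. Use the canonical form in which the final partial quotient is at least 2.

[50; 2, 1, 3, 2, 12]

15662 = 50·311 + 112, so a_0 = 50
311 = 2·112 + 87, so a_1 = 2
112 = 1·87 + 25, so a_2 = 1
87 = 3·25 + 12, so a_3 = 3
25 = 2·12 + 1, so a_4 = 2
12 = 12·1 + 0, so a_5 = 12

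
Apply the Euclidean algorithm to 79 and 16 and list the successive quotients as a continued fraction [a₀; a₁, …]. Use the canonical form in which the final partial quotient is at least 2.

79 ÷ 16 → quotient 4, remainder 15
16 ÷ 15 → quotient 1, remainder 1
15 ÷ 1 → quotient 15, remainder 0

[4; 1, 15]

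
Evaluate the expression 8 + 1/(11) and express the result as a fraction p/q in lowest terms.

Build up convergents one term at a time:
a_0 = 8: 8/1
a_1 = 11: 89/11

89/11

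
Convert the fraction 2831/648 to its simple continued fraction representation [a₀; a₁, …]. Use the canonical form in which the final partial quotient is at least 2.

⌊2831/648⌋ = 4, remainder 239
⌊648/239⌋ = 2, remainder 170
⌊239/170⌋ = 1, remainder 69
⌊170/69⌋ = 2, remainder 32
⌊69/32⌋ = 2, remainder 5
⌊32/5⌋ = 6, remainder 2
⌊5/2⌋ = 2, remainder 1
⌊2/1⌋ = 2, remainder 0

[4; 2, 1, 2, 2, 6, 2, 2]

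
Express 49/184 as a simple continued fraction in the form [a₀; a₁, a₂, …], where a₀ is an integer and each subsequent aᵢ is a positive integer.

Run the Euclidean algorithm, recording each quotient:
⌊49/184⌋ = 0, remainder 49
⌊184/49⌋ = 3, remainder 37
⌊49/37⌋ = 1, remainder 12
⌊37/12⌋ = 3, remainder 1
⌊12/1⌋ = 12, remainder 0

[0; 3, 1, 3, 12]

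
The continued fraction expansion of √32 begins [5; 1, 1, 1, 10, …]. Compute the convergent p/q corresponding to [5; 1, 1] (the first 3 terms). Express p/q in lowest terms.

11/2

Compute successive convergents:
a_0 = 5: 5/1
a_1 = 1: 6/1
a_2 = 1: 11/2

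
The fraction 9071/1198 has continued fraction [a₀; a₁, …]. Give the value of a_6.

9071 ÷ 1198 → quotient 7, remainder 685
1198 ÷ 685 → quotient 1, remainder 513
685 ÷ 513 → quotient 1, remainder 172
513 ÷ 172 → quotient 2, remainder 169
172 ÷ 169 → quotient 1, remainder 3
169 ÷ 3 → quotient 56, remainder 1
3 ÷ 1 → quotient 3, remainder 0

3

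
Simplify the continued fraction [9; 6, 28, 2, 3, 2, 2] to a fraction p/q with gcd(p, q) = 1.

Build up convergents one term at a time:
a_0 = 9: 9/1
a_1 = 6: 55/6
a_2 = 28: 1549/169
a_3 = 2: 3153/344
a_4 = 3: 11008/1201
a_5 = 2: 25169/2746
a_6 = 2: 61346/6693

61346/6693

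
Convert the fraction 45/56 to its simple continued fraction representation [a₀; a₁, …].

[0; 1, 4, 11]

Apply division with remainder until the remainder is 0:
45 ÷ 56 → quotient 0, remainder 45
56 ÷ 45 → quotient 1, remainder 11
45 ÷ 11 → quotient 4, remainder 1
11 ÷ 1 → quotient 11, remainder 0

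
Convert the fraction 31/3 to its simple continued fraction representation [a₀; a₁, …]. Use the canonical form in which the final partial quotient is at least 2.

[10; 3]

31 ÷ 3 → quotient 10, remainder 1
3 ÷ 1 → quotient 3, remainder 0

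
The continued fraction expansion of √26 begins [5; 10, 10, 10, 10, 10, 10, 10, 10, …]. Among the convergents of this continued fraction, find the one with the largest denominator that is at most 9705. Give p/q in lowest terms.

5201/1020

a_0 = 5: 5/1  (≤ bound)
a_1 = 10: 51/10  (≤ bound)
a_2 = 10: 515/101  (≤ bound)
a_3 = 10: 5201/1020  (≤ bound)
a_4 = 10: 52525/10301  (> 9705, stop)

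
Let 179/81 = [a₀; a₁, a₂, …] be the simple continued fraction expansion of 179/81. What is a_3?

Repeatedly divide and take the remainder:
179 = 2·81 + 17, so a_0 = 2
81 = 4·17 + 13, so a_1 = 4
17 = 1·13 + 4, so a_2 = 1
13 = 3·4 + 1, so a_3 = 3

3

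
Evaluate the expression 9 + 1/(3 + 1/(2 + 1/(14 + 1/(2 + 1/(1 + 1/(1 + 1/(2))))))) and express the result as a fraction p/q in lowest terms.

12519/1348

Compute successive convergents:
a_0 = 9: 9/1
a_1 = 3: 28/3
a_2 = 2: 65/7
a_3 = 14: 938/101
a_4 = 2: 1941/209
a_5 = 1: 2879/310
a_6 = 1: 4820/519
a_7 = 2: 12519/1348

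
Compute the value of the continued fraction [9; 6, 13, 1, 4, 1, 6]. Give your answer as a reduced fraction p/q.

a_0 = 9: 9/1
a_1 = 6: 55/6
a_2 = 13: 724/79
a_3 = 1: 779/85
a_4 = 4: 3840/419
a_5 = 1: 4619/504
a_6 = 6: 31554/3443

31554/3443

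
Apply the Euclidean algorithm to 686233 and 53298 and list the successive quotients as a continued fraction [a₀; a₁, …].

[12; 1, 7, 39, 15, 2, 5]

686233 = 12·53298 + 46657, so a_0 = 12
53298 = 1·46657 + 6641, so a_1 = 1
46657 = 7·6641 + 170, so a_2 = 7
6641 = 39·170 + 11, so a_3 = 39
170 = 15·11 + 5, so a_4 = 15
11 = 2·5 + 1, so a_5 = 2
5 = 5·1 + 0, so a_6 = 5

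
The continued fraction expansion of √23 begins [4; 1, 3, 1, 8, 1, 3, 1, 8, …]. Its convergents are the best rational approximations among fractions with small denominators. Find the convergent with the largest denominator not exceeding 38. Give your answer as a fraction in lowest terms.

a_0 = 4: 4/1  (≤ bound)
a_1 = 1: 5/1  (≤ bound)
a_2 = 3: 19/4  (≤ bound)
a_3 = 1: 24/5  (≤ bound)
a_4 = 8: 211/44  (> 38, stop)

24/5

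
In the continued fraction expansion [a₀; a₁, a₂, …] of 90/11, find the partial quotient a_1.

5

Repeatedly divide and take the remainder:
90 = 8·11 + 2, so a_0 = 8
11 = 5·2 + 1, so a_1 = 5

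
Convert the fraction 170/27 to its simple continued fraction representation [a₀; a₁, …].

⌊170/27⌋ = 6, remainder 8
⌊27/8⌋ = 3, remainder 3
⌊8/3⌋ = 2, remainder 2
⌊3/2⌋ = 1, remainder 1
⌊2/1⌋ = 2, remainder 0

[6; 3, 2, 1, 2]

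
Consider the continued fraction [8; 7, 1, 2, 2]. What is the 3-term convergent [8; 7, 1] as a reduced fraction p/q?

65/8

Build up convergents one term at a time:
a_0 = 8: 8/1
a_1 = 7: 57/7
a_2 = 1: 65/8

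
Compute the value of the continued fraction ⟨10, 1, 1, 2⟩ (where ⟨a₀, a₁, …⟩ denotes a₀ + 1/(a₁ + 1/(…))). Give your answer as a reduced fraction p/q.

a_0 = 10: 10/1
a_1 = 1: 11/1
a_2 = 1: 21/2
a_3 = 2: 53/5

53/5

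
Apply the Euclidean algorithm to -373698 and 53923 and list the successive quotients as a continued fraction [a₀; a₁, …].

-373698 ÷ 53923 → quotient -7, remainder 3763
53923 ÷ 3763 → quotient 14, remainder 1241
3763 ÷ 1241 → quotient 3, remainder 40
1241 ÷ 40 → quotient 31, remainder 1
40 ÷ 1 → quotient 40, remainder 0

[-7; 14, 3, 31, 40]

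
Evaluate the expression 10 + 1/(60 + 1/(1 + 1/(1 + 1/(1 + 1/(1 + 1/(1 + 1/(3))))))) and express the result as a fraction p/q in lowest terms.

Start with 3.
1 + 1/(3/1) = 1 + 1/3 = 4/3
1 + 1/(4/3) = 1 + 3/4 = 7/4
1 + 1/(7/4) = 1 + 4/7 = 11/7
1 + 1/(11/7) = 1 + 7/11 = 18/11
1 + 1/(18/11) = 1 + 11/18 = 29/18
60 + 1/(29/18) = 60 + 18/29 = 1758/29
10 + 1/(1758/29) = 10 + 29/1758 = 17609/1758

17609/1758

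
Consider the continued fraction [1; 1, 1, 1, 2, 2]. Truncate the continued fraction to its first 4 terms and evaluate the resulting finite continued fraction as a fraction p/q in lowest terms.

5/3

Collapse the nested fraction from the inside out:
Start with 1.
1 + 1/(1/1) = 1 + 1/1 = 2/1
1 + 1/(2/1) = 1 + 1/2 = 3/2
1 + 1/(3/2) = 1 + 2/3 = 5/3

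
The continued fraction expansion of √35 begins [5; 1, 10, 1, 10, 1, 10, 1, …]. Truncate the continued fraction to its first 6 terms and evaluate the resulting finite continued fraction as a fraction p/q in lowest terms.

846/143

Start with 1.
10 + 1/(1/1) = 10 + 1/1 = 11/1
1 + 1/(11/1) = 1 + 1/11 = 12/11
10 + 1/(12/11) = 10 + 11/12 = 131/12
1 + 1/(131/12) = 1 + 12/131 = 143/131
5 + 1/(143/131) = 5 + 131/143 = 846/143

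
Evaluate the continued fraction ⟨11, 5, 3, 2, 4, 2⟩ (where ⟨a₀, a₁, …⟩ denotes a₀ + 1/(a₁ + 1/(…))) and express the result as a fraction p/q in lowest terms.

a_0 = 11: 11/1
a_1 = 5: 56/5
a_2 = 3: 179/16
a_3 = 2: 414/37
a_4 = 4: 1835/164
a_5 = 2: 4084/365

4084/365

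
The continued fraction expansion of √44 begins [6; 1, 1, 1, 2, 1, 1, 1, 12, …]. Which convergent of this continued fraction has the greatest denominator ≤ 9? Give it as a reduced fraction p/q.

List convergents until the denominator exceeds the bound:
a_0 = 6: 6/1  (≤ bound)
a_1 = 1: 7/1  (≤ bound)
a_2 = 1: 13/2  (≤ bound)
a_3 = 1: 20/3  (≤ bound)
a_4 = 2: 53/8  (≤ bound)
a_5 = 1: 73/11  (> 9, stop)

53/8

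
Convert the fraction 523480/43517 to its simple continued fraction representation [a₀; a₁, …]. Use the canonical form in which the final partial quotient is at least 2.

523480 = 12·43517 + 1276, so a_0 = 12
43517 = 34·1276 + 133, so a_1 = 34
1276 = 9·133 + 79, so a_2 = 9
133 = 1·79 + 54, so a_3 = 1
79 = 1·54 + 25, so a_4 = 1
54 = 2·25 + 4, so a_5 = 2
25 = 6·4 + 1, so a_6 = 6
4 = 4·1 + 0, so a_7 = 4

[12; 34, 9, 1, 1, 2, 6, 4]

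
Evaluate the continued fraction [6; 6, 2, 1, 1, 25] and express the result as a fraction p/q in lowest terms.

5042/819

a_0 = 6: 6/1
a_1 = 6: 37/6
a_2 = 2: 80/13
a_3 = 1: 117/19
a_4 = 1: 197/32
a_5 = 25: 5042/819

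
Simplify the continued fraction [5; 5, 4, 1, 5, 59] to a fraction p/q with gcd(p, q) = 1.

46391/8935

Compute successive convergents:
a_0 = 5: 5/1
a_1 = 5: 26/5
a_2 = 4: 109/21
a_3 = 1: 135/26
a_4 = 5: 784/151
a_5 = 59: 46391/8935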